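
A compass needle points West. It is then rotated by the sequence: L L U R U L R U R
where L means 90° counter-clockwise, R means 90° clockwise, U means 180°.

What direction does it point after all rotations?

Answer: Final heading: East

Derivation:
Start: West
  L (left (90° counter-clockwise)) -> South
  L (left (90° counter-clockwise)) -> East
  U (U-turn (180°)) -> West
  R (right (90° clockwise)) -> North
  U (U-turn (180°)) -> South
  L (left (90° counter-clockwise)) -> East
  R (right (90° clockwise)) -> South
  U (U-turn (180°)) -> North
  R (right (90° clockwise)) -> East
Final: East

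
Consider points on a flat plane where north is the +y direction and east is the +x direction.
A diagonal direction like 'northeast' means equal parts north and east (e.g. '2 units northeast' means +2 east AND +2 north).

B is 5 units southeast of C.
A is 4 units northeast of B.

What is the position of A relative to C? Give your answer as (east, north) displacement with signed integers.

Answer: A is at (east=9, north=-1) relative to C.

Derivation:
Place C at the origin (east=0, north=0).
  B is 5 units southeast of C: delta (east=+5, north=-5); B at (east=5, north=-5).
  A is 4 units northeast of B: delta (east=+4, north=+4); A at (east=9, north=-1).
Therefore A relative to C: (east=9, north=-1).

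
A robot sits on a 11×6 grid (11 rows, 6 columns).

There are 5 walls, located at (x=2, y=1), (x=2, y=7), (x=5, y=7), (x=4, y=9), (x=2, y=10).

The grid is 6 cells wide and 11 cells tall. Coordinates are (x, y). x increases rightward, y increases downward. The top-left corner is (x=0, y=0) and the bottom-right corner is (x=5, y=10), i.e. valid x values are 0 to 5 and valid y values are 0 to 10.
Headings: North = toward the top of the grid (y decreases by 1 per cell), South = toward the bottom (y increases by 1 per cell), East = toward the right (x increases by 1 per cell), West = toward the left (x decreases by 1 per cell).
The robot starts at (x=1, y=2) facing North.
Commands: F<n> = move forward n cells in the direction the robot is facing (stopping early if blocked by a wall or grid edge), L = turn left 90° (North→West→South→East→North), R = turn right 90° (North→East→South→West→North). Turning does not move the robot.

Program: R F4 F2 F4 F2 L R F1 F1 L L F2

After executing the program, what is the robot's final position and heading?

Answer: Final position: (x=3, y=2), facing West

Derivation:
Start: (x=1, y=2), facing North
  R: turn right, now facing East
  F4: move forward 4, now at (x=5, y=2)
  F2: move forward 0/2 (blocked), now at (x=5, y=2)
  F4: move forward 0/4 (blocked), now at (x=5, y=2)
  F2: move forward 0/2 (blocked), now at (x=5, y=2)
  L: turn left, now facing North
  R: turn right, now facing East
  F1: move forward 0/1 (blocked), now at (x=5, y=2)
  F1: move forward 0/1 (blocked), now at (x=5, y=2)
  L: turn left, now facing North
  L: turn left, now facing West
  F2: move forward 2, now at (x=3, y=2)
Final: (x=3, y=2), facing West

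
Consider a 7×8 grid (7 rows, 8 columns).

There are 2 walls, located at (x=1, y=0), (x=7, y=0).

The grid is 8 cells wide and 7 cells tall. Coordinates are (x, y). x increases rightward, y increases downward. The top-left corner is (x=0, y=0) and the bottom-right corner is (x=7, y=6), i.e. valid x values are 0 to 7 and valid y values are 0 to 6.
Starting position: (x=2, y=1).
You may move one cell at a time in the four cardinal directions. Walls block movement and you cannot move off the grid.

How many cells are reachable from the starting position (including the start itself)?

BFS flood-fill from (x=2, y=1):
  Distance 0: (x=2, y=1)
  Distance 1: (x=2, y=0), (x=1, y=1), (x=3, y=1), (x=2, y=2)
  Distance 2: (x=3, y=0), (x=0, y=1), (x=4, y=1), (x=1, y=2), (x=3, y=2), (x=2, y=3)
  Distance 3: (x=0, y=0), (x=4, y=0), (x=5, y=1), (x=0, y=2), (x=4, y=2), (x=1, y=3), (x=3, y=3), (x=2, y=4)
  Distance 4: (x=5, y=0), (x=6, y=1), (x=5, y=2), (x=0, y=3), (x=4, y=3), (x=1, y=4), (x=3, y=4), (x=2, y=5)
  Distance 5: (x=6, y=0), (x=7, y=1), (x=6, y=2), (x=5, y=3), (x=0, y=4), (x=4, y=4), (x=1, y=5), (x=3, y=5), (x=2, y=6)
  Distance 6: (x=7, y=2), (x=6, y=3), (x=5, y=4), (x=0, y=5), (x=4, y=5), (x=1, y=6), (x=3, y=6)
  Distance 7: (x=7, y=3), (x=6, y=4), (x=5, y=5), (x=0, y=6), (x=4, y=6)
  Distance 8: (x=7, y=4), (x=6, y=5), (x=5, y=6)
  Distance 9: (x=7, y=5), (x=6, y=6)
  Distance 10: (x=7, y=6)
Total reachable: 54 (grid has 54 open cells total)

Answer: Reachable cells: 54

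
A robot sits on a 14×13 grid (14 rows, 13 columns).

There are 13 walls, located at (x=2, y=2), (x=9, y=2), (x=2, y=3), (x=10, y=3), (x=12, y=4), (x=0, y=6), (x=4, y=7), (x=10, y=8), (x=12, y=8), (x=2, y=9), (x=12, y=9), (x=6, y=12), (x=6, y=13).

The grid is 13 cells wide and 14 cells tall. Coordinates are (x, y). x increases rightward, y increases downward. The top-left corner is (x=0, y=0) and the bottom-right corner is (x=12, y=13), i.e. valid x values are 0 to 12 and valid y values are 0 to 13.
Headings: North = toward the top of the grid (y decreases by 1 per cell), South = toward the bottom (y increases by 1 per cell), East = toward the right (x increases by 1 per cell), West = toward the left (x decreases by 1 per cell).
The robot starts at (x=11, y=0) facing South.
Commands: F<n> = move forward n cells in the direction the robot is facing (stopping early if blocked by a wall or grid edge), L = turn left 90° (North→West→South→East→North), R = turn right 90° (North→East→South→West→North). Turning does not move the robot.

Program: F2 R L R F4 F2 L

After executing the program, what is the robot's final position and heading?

Answer: Final position: (x=10, y=2), facing South

Derivation:
Start: (x=11, y=0), facing South
  F2: move forward 2, now at (x=11, y=2)
  R: turn right, now facing West
  L: turn left, now facing South
  R: turn right, now facing West
  F4: move forward 1/4 (blocked), now at (x=10, y=2)
  F2: move forward 0/2 (blocked), now at (x=10, y=2)
  L: turn left, now facing South
Final: (x=10, y=2), facing South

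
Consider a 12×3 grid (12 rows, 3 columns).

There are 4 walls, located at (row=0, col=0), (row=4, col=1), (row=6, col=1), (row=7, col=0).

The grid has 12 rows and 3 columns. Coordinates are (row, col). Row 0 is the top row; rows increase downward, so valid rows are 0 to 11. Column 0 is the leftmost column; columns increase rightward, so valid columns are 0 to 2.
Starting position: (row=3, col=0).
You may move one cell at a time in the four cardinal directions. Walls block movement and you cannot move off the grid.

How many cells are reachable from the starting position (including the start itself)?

Answer: Reachable cells: 32

Derivation:
BFS flood-fill from (row=3, col=0):
  Distance 0: (row=3, col=0)
  Distance 1: (row=2, col=0), (row=3, col=1), (row=4, col=0)
  Distance 2: (row=1, col=0), (row=2, col=1), (row=3, col=2), (row=5, col=0)
  Distance 3: (row=1, col=1), (row=2, col=2), (row=4, col=2), (row=5, col=1), (row=6, col=0)
  Distance 4: (row=0, col=1), (row=1, col=2), (row=5, col=2)
  Distance 5: (row=0, col=2), (row=6, col=2)
  Distance 6: (row=7, col=2)
  Distance 7: (row=7, col=1), (row=8, col=2)
  Distance 8: (row=8, col=1), (row=9, col=2)
  Distance 9: (row=8, col=0), (row=9, col=1), (row=10, col=2)
  Distance 10: (row=9, col=0), (row=10, col=1), (row=11, col=2)
  Distance 11: (row=10, col=0), (row=11, col=1)
  Distance 12: (row=11, col=0)
Total reachable: 32 (grid has 32 open cells total)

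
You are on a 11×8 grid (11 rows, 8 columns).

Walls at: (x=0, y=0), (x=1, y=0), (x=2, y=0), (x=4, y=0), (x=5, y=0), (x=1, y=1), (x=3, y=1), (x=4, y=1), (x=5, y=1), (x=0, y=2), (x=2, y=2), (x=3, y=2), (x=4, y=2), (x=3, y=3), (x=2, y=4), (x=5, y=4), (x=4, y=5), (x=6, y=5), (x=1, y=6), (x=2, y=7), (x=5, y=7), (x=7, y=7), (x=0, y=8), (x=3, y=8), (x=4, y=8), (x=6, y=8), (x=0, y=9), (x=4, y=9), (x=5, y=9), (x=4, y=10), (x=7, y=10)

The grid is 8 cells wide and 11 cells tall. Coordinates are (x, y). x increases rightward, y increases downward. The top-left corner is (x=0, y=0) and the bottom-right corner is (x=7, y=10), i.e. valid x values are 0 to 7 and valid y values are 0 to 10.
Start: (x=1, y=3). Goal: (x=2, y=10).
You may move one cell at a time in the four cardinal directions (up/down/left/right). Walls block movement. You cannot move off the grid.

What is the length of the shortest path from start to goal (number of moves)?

BFS from (x=1, y=3) until reaching (x=2, y=10):
  Distance 0: (x=1, y=3)
  Distance 1: (x=1, y=2), (x=0, y=3), (x=2, y=3), (x=1, y=4)
  Distance 2: (x=0, y=4), (x=1, y=5)
  Distance 3: (x=0, y=5), (x=2, y=5)
  Distance 4: (x=3, y=5), (x=0, y=6), (x=2, y=6)
  Distance 5: (x=3, y=4), (x=3, y=6), (x=0, y=7)
  Distance 6: (x=4, y=4), (x=4, y=6), (x=1, y=7), (x=3, y=7)
  Distance 7: (x=4, y=3), (x=5, y=6), (x=4, y=7), (x=1, y=8)
  Distance 8: (x=5, y=3), (x=5, y=5), (x=6, y=6), (x=2, y=8), (x=1, y=9)
  Distance 9: (x=5, y=2), (x=6, y=3), (x=7, y=6), (x=6, y=7), (x=2, y=9), (x=1, y=10)
  Distance 10: (x=6, y=2), (x=7, y=3), (x=6, y=4), (x=7, y=5), (x=3, y=9), (x=0, y=10), (x=2, y=10)  <- goal reached here
One shortest path (10 moves): (x=1, y=3) -> (x=0, y=3) -> (x=0, y=4) -> (x=0, y=5) -> (x=0, y=6) -> (x=0, y=7) -> (x=1, y=7) -> (x=1, y=8) -> (x=2, y=8) -> (x=2, y=9) -> (x=2, y=10)

Answer: Shortest path length: 10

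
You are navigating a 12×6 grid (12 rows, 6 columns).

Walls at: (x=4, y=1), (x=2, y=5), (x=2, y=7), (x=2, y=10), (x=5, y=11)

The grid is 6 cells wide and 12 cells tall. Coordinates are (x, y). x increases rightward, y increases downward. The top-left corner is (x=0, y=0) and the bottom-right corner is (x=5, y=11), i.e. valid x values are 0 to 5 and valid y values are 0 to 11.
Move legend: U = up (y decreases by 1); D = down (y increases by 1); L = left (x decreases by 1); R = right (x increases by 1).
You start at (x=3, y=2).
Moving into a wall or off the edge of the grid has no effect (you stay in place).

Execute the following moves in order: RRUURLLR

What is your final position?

Start: (x=3, y=2)
  R (right): (x=3, y=2) -> (x=4, y=2)
  R (right): (x=4, y=2) -> (x=5, y=2)
  U (up): (x=5, y=2) -> (x=5, y=1)
  U (up): (x=5, y=1) -> (x=5, y=0)
  R (right): blocked, stay at (x=5, y=0)
  L (left): (x=5, y=0) -> (x=4, y=0)
  L (left): (x=4, y=0) -> (x=3, y=0)
  R (right): (x=3, y=0) -> (x=4, y=0)
Final: (x=4, y=0)

Answer: Final position: (x=4, y=0)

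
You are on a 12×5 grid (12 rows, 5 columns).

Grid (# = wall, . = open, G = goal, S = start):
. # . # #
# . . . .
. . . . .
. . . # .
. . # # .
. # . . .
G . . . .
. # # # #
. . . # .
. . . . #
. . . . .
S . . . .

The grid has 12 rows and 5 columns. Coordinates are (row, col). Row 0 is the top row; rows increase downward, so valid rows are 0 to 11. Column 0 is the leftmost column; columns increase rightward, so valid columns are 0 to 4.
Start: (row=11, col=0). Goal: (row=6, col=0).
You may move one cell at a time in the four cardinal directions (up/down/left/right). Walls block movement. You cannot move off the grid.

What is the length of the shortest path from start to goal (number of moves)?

Answer: Shortest path length: 5

Derivation:
BFS from (row=11, col=0) until reaching (row=6, col=0):
  Distance 0: (row=11, col=0)
  Distance 1: (row=10, col=0), (row=11, col=1)
  Distance 2: (row=9, col=0), (row=10, col=1), (row=11, col=2)
  Distance 3: (row=8, col=0), (row=9, col=1), (row=10, col=2), (row=11, col=3)
  Distance 4: (row=7, col=0), (row=8, col=1), (row=9, col=2), (row=10, col=3), (row=11, col=4)
  Distance 5: (row=6, col=0), (row=8, col=2), (row=9, col=3), (row=10, col=4)  <- goal reached here
One shortest path (5 moves): (row=11, col=0) -> (row=10, col=0) -> (row=9, col=0) -> (row=8, col=0) -> (row=7, col=0) -> (row=6, col=0)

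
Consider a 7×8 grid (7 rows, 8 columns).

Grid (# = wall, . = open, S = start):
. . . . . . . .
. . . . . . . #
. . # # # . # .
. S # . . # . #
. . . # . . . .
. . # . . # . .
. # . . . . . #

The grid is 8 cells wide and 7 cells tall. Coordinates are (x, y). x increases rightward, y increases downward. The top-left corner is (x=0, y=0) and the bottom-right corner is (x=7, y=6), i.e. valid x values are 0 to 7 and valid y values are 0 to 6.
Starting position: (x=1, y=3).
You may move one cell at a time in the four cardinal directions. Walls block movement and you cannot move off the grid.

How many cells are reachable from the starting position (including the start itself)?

BFS flood-fill from (x=1, y=3):
  Distance 0: (x=1, y=3)
  Distance 1: (x=1, y=2), (x=0, y=3), (x=1, y=4)
  Distance 2: (x=1, y=1), (x=0, y=2), (x=0, y=4), (x=2, y=4), (x=1, y=5)
  Distance 3: (x=1, y=0), (x=0, y=1), (x=2, y=1), (x=0, y=5)
  Distance 4: (x=0, y=0), (x=2, y=0), (x=3, y=1), (x=0, y=6)
  Distance 5: (x=3, y=0), (x=4, y=1)
  Distance 6: (x=4, y=0), (x=5, y=1)
  Distance 7: (x=5, y=0), (x=6, y=1), (x=5, y=2)
  Distance 8: (x=6, y=0)
  Distance 9: (x=7, y=0)
Total reachable: 26 (grid has 43 open cells total)

Answer: Reachable cells: 26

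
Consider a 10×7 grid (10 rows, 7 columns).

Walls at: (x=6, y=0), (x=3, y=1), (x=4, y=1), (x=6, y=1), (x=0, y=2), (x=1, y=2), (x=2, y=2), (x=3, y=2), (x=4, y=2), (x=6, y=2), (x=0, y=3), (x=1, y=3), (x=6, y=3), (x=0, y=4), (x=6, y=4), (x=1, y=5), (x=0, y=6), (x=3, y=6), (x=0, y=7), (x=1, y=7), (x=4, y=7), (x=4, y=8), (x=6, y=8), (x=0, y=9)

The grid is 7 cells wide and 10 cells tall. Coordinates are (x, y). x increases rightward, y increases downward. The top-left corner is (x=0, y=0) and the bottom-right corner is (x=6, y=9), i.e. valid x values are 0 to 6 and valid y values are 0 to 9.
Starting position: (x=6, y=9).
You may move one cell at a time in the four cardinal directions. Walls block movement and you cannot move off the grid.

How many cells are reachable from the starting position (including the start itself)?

BFS flood-fill from (x=6, y=9):
  Distance 0: (x=6, y=9)
  Distance 1: (x=5, y=9)
  Distance 2: (x=5, y=8), (x=4, y=9)
  Distance 3: (x=5, y=7), (x=3, y=9)
  Distance 4: (x=5, y=6), (x=6, y=7), (x=3, y=8), (x=2, y=9)
  Distance 5: (x=5, y=5), (x=4, y=6), (x=6, y=6), (x=3, y=7), (x=2, y=8), (x=1, y=9)
  Distance 6: (x=5, y=4), (x=4, y=5), (x=6, y=5), (x=2, y=7), (x=1, y=8)
  Distance 7: (x=5, y=3), (x=4, y=4), (x=3, y=5), (x=2, y=6), (x=0, y=8)
  Distance 8: (x=5, y=2), (x=4, y=3), (x=3, y=4), (x=2, y=5), (x=1, y=6)
  Distance 9: (x=5, y=1), (x=3, y=3), (x=2, y=4)
  Distance 10: (x=5, y=0), (x=2, y=3), (x=1, y=4)
  Distance 11: (x=4, y=0)
  Distance 12: (x=3, y=0)
  Distance 13: (x=2, y=0)
  Distance 14: (x=1, y=0), (x=2, y=1)
  Distance 15: (x=0, y=0), (x=1, y=1)
  Distance 16: (x=0, y=1)
Total reachable: 45 (grid has 46 open cells total)

Answer: Reachable cells: 45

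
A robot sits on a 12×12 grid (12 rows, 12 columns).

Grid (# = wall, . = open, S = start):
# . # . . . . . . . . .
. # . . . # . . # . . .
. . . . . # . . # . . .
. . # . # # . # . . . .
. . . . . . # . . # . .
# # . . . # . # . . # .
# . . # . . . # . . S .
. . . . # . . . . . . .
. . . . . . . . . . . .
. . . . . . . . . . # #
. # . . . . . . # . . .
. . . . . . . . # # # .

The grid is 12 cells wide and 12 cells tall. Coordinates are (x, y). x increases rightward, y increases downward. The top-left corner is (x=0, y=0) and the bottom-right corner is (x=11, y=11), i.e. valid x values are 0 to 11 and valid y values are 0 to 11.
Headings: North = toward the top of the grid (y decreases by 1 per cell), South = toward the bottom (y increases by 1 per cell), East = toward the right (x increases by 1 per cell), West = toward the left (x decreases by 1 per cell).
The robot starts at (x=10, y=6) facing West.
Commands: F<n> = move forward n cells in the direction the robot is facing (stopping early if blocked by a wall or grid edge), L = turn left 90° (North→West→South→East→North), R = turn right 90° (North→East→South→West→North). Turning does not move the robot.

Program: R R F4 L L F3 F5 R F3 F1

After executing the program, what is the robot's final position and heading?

Start: (x=10, y=6), facing West
  R: turn right, now facing North
  R: turn right, now facing East
  F4: move forward 1/4 (blocked), now at (x=11, y=6)
  L: turn left, now facing North
  L: turn left, now facing West
  F3: move forward 3, now at (x=8, y=6)
  F5: move forward 0/5 (blocked), now at (x=8, y=6)
  R: turn right, now facing North
  F3: move forward 3, now at (x=8, y=3)
  F1: move forward 0/1 (blocked), now at (x=8, y=3)
Final: (x=8, y=3), facing North

Answer: Final position: (x=8, y=3), facing North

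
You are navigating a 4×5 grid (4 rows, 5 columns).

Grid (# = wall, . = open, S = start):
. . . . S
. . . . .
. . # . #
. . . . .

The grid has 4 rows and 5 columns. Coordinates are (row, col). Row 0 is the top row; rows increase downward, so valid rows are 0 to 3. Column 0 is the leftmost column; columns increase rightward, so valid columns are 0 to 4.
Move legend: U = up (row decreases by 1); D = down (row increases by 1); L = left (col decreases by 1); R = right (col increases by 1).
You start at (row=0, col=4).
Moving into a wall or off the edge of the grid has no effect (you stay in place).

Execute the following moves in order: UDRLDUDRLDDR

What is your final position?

Answer: Final position: (row=3, col=4)

Derivation:
Start: (row=0, col=4)
  U (up): blocked, stay at (row=0, col=4)
  D (down): (row=0, col=4) -> (row=1, col=4)
  R (right): blocked, stay at (row=1, col=4)
  L (left): (row=1, col=4) -> (row=1, col=3)
  D (down): (row=1, col=3) -> (row=2, col=3)
  U (up): (row=2, col=3) -> (row=1, col=3)
  D (down): (row=1, col=3) -> (row=2, col=3)
  R (right): blocked, stay at (row=2, col=3)
  L (left): blocked, stay at (row=2, col=3)
  D (down): (row=2, col=3) -> (row=3, col=3)
  D (down): blocked, stay at (row=3, col=3)
  R (right): (row=3, col=3) -> (row=3, col=4)
Final: (row=3, col=4)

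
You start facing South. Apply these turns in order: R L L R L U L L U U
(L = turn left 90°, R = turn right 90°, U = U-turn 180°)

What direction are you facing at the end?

Start: South
  R (right (90° clockwise)) -> West
  L (left (90° counter-clockwise)) -> South
  L (left (90° counter-clockwise)) -> East
  R (right (90° clockwise)) -> South
  L (left (90° counter-clockwise)) -> East
  U (U-turn (180°)) -> West
  L (left (90° counter-clockwise)) -> South
  L (left (90° counter-clockwise)) -> East
  U (U-turn (180°)) -> West
  U (U-turn (180°)) -> East
Final: East

Answer: Final heading: East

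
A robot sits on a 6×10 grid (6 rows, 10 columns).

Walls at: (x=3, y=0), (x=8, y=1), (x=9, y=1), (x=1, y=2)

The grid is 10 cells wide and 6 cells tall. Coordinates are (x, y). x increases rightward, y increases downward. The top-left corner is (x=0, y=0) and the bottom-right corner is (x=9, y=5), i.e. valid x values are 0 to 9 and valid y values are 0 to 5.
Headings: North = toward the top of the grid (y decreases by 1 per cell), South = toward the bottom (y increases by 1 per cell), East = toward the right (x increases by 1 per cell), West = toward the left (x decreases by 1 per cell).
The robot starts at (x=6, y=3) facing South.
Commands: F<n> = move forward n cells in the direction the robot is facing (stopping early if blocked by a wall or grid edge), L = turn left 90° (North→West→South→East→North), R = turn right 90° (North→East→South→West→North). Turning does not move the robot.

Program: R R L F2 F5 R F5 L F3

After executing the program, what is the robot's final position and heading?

Start: (x=6, y=3), facing South
  R: turn right, now facing West
  R: turn right, now facing North
  L: turn left, now facing West
  F2: move forward 2, now at (x=4, y=3)
  F5: move forward 4/5 (blocked), now at (x=0, y=3)
  R: turn right, now facing North
  F5: move forward 3/5 (blocked), now at (x=0, y=0)
  L: turn left, now facing West
  F3: move forward 0/3 (blocked), now at (x=0, y=0)
Final: (x=0, y=0), facing West

Answer: Final position: (x=0, y=0), facing West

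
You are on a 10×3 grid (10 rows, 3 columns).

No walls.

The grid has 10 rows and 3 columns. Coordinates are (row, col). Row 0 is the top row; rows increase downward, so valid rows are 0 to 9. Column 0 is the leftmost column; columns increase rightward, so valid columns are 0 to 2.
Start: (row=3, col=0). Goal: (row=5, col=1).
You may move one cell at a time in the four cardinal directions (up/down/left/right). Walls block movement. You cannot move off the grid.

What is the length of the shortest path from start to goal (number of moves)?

BFS from (row=3, col=0) until reaching (row=5, col=1):
  Distance 0: (row=3, col=0)
  Distance 1: (row=2, col=0), (row=3, col=1), (row=4, col=0)
  Distance 2: (row=1, col=0), (row=2, col=1), (row=3, col=2), (row=4, col=1), (row=5, col=0)
  Distance 3: (row=0, col=0), (row=1, col=1), (row=2, col=2), (row=4, col=2), (row=5, col=1), (row=6, col=0)  <- goal reached here
One shortest path (3 moves): (row=3, col=0) -> (row=3, col=1) -> (row=4, col=1) -> (row=5, col=1)

Answer: Shortest path length: 3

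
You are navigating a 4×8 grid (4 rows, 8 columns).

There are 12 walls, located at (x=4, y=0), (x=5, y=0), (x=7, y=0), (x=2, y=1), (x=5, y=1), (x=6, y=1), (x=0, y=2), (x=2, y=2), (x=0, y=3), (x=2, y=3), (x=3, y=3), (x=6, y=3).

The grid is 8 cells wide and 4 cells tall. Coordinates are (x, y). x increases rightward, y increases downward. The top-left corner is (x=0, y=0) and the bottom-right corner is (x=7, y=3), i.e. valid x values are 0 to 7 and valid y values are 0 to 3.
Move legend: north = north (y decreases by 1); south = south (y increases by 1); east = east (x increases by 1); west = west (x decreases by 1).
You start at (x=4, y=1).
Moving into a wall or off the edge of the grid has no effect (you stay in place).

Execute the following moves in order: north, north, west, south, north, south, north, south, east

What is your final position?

Start: (x=4, y=1)
  north (north): blocked, stay at (x=4, y=1)
  north (north): blocked, stay at (x=4, y=1)
  west (west): (x=4, y=1) -> (x=3, y=1)
  south (south): (x=3, y=1) -> (x=3, y=2)
  north (north): (x=3, y=2) -> (x=3, y=1)
  south (south): (x=3, y=1) -> (x=3, y=2)
  north (north): (x=3, y=2) -> (x=3, y=1)
  south (south): (x=3, y=1) -> (x=3, y=2)
  east (east): (x=3, y=2) -> (x=4, y=2)
Final: (x=4, y=2)

Answer: Final position: (x=4, y=2)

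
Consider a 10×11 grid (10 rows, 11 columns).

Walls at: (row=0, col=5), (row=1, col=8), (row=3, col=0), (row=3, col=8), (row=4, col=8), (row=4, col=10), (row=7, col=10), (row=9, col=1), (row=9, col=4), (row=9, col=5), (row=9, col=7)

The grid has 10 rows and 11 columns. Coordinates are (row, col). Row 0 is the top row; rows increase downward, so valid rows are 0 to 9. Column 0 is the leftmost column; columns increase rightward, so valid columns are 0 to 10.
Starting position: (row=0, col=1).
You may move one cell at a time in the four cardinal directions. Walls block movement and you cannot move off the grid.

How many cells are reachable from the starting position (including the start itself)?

Answer: Reachable cells: 99

Derivation:
BFS flood-fill from (row=0, col=1):
  Distance 0: (row=0, col=1)
  Distance 1: (row=0, col=0), (row=0, col=2), (row=1, col=1)
  Distance 2: (row=0, col=3), (row=1, col=0), (row=1, col=2), (row=2, col=1)
  Distance 3: (row=0, col=4), (row=1, col=3), (row=2, col=0), (row=2, col=2), (row=3, col=1)
  Distance 4: (row=1, col=4), (row=2, col=3), (row=3, col=2), (row=4, col=1)
  Distance 5: (row=1, col=5), (row=2, col=4), (row=3, col=3), (row=4, col=0), (row=4, col=2), (row=5, col=1)
  Distance 6: (row=1, col=6), (row=2, col=5), (row=3, col=4), (row=4, col=3), (row=5, col=0), (row=5, col=2), (row=6, col=1)
  Distance 7: (row=0, col=6), (row=1, col=7), (row=2, col=6), (row=3, col=5), (row=4, col=4), (row=5, col=3), (row=6, col=0), (row=6, col=2), (row=7, col=1)
  Distance 8: (row=0, col=7), (row=2, col=7), (row=3, col=6), (row=4, col=5), (row=5, col=4), (row=6, col=3), (row=7, col=0), (row=7, col=2), (row=8, col=1)
  Distance 9: (row=0, col=8), (row=2, col=8), (row=3, col=7), (row=4, col=6), (row=5, col=5), (row=6, col=4), (row=7, col=3), (row=8, col=0), (row=8, col=2)
  Distance 10: (row=0, col=9), (row=2, col=9), (row=4, col=7), (row=5, col=6), (row=6, col=5), (row=7, col=4), (row=8, col=3), (row=9, col=0), (row=9, col=2)
  Distance 11: (row=0, col=10), (row=1, col=9), (row=2, col=10), (row=3, col=9), (row=5, col=7), (row=6, col=6), (row=7, col=5), (row=8, col=4), (row=9, col=3)
  Distance 12: (row=1, col=10), (row=3, col=10), (row=4, col=9), (row=5, col=8), (row=6, col=7), (row=7, col=6), (row=8, col=5)
  Distance 13: (row=5, col=9), (row=6, col=8), (row=7, col=7), (row=8, col=6)
  Distance 14: (row=5, col=10), (row=6, col=9), (row=7, col=8), (row=8, col=7), (row=9, col=6)
  Distance 15: (row=6, col=10), (row=7, col=9), (row=8, col=8)
  Distance 16: (row=8, col=9), (row=9, col=8)
  Distance 17: (row=8, col=10), (row=9, col=9)
  Distance 18: (row=9, col=10)
Total reachable: 99 (grid has 99 open cells total)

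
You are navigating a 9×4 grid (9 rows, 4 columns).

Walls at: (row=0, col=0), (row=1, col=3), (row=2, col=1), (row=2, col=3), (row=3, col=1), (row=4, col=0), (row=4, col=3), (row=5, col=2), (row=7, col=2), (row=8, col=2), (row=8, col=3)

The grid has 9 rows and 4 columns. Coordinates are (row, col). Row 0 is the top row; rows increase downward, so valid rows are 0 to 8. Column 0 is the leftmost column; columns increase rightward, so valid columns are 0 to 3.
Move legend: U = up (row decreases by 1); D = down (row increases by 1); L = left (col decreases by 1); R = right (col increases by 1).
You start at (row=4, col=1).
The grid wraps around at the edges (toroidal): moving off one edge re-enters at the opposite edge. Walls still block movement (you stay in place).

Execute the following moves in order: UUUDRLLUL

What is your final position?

Start: (row=4, col=1)
  [×3]U (up): blocked, stay at (row=4, col=1)
  D (down): (row=4, col=1) -> (row=5, col=1)
  R (right): blocked, stay at (row=5, col=1)
  L (left): (row=5, col=1) -> (row=5, col=0)
  L (left): (row=5, col=0) -> (row=5, col=3)
  U (up): blocked, stay at (row=5, col=3)
  L (left): blocked, stay at (row=5, col=3)
Final: (row=5, col=3)

Answer: Final position: (row=5, col=3)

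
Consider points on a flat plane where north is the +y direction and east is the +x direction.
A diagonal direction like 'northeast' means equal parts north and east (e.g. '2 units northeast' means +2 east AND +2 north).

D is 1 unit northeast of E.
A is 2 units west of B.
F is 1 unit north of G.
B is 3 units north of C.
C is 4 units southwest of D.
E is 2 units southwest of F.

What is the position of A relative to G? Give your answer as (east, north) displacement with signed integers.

Place G at the origin (east=0, north=0).
  F is 1 unit north of G: delta (east=+0, north=+1); F at (east=0, north=1).
  E is 2 units southwest of F: delta (east=-2, north=-2); E at (east=-2, north=-1).
  D is 1 unit northeast of E: delta (east=+1, north=+1); D at (east=-1, north=0).
  C is 4 units southwest of D: delta (east=-4, north=-4); C at (east=-5, north=-4).
  B is 3 units north of C: delta (east=+0, north=+3); B at (east=-5, north=-1).
  A is 2 units west of B: delta (east=-2, north=+0); A at (east=-7, north=-1).
Therefore A relative to G: (east=-7, north=-1).

Answer: A is at (east=-7, north=-1) relative to G.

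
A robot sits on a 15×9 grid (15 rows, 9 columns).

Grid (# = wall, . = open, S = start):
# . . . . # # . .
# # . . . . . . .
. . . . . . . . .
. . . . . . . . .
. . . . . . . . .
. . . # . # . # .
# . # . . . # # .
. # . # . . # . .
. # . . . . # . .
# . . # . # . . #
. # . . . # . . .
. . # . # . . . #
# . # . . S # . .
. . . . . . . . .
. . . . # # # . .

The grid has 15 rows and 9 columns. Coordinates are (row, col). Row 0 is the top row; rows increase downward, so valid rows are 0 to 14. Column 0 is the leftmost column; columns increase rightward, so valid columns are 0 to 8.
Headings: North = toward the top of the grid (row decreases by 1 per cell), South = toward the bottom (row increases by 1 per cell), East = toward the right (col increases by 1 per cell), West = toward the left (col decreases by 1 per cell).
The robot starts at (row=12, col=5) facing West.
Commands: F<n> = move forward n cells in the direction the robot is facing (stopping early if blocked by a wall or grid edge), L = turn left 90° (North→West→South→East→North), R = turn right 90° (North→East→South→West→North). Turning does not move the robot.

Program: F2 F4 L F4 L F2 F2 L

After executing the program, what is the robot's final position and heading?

Start: (row=12, col=5), facing West
  F2: move forward 2, now at (row=12, col=3)
  F4: move forward 0/4 (blocked), now at (row=12, col=3)
  L: turn left, now facing South
  F4: move forward 2/4 (blocked), now at (row=14, col=3)
  L: turn left, now facing East
  F2: move forward 0/2 (blocked), now at (row=14, col=3)
  F2: move forward 0/2 (blocked), now at (row=14, col=3)
  L: turn left, now facing North
Final: (row=14, col=3), facing North

Answer: Final position: (row=14, col=3), facing North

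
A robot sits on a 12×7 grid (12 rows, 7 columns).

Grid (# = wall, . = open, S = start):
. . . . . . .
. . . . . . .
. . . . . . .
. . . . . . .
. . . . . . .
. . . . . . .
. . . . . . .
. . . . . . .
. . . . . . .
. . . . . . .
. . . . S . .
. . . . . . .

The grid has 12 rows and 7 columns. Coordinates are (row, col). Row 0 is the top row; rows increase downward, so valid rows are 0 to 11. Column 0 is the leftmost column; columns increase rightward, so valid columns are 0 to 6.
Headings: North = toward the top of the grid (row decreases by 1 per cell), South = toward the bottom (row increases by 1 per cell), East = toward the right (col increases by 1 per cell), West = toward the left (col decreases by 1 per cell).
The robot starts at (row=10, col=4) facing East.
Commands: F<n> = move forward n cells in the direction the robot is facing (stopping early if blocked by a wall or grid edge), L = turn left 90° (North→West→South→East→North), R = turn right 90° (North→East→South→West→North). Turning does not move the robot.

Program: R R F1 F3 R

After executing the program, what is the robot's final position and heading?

Start: (row=10, col=4), facing East
  R: turn right, now facing South
  R: turn right, now facing West
  F1: move forward 1, now at (row=10, col=3)
  F3: move forward 3, now at (row=10, col=0)
  R: turn right, now facing North
Final: (row=10, col=0), facing North

Answer: Final position: (row=10, col=0), facing North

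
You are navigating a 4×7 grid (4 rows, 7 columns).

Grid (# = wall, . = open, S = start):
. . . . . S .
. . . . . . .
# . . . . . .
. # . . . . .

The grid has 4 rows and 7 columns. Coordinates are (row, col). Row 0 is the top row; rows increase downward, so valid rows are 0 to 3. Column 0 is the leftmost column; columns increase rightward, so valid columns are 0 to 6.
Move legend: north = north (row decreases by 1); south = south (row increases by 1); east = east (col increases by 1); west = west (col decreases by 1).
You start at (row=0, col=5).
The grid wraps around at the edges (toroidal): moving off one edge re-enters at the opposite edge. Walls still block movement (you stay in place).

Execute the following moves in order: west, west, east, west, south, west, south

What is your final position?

Start: (row=0, col=5)
  west (west): (row=0, col=5) -> (row=0, col=4)
  west (west): (row=0, col=4) -> (row=0, col=3)
  east (east): (row=0, col=3) -> (row=0, col=4)
  west (west): (row=0, col=4) -> (row=0, col=3)
  south (south): (row=0, col=3) -> (row=1, col=3)
  west (west): (row=1, col=3) -> (row=1, col=2)
  south (south): (row=1, col=2) -> (row=2, col=2)
Final: (row=2, col=2)

Answer: Final position: (row=2, col=2)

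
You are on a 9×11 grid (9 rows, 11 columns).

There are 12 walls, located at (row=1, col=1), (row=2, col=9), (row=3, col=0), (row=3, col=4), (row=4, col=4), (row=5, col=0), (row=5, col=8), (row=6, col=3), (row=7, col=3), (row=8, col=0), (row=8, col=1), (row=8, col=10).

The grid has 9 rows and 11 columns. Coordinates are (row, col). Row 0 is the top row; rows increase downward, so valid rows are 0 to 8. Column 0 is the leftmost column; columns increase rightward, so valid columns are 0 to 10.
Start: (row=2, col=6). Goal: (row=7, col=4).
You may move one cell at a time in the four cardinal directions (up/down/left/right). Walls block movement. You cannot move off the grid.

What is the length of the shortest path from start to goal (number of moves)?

BFS from (row=2, col=6) until reaching (row=7, col=4):
  Distance 0: (row=2, col=6)
  Distance 1: (row=1, col=6), (row=2, col=5), (row=2, col=7), (row=3, col=6)
  Distance 2: (row=0, col=6), (row=1, col=5), (row=1, col=7), (row=2, col=4), (row=2, col=8), (row=3, col=5), (row=3, col=7), (row=4, col=6)
  Distance 3: (row=0, col=5), (row=0, col=7), (row=1, col=4), (row=1, col=8), (row=2, col=3), (row=3, col=8), (row=4, col=5), (row=4, col=7), (row=5, col=6)
  Distance 4: (row=0, col=4), (row=0, col=8), (row=1, col=3), (row=1, col=9), (row=2, col=2), (row=3, col=3), (row=3, col=9), (row=4, col=8), (row=5, col=5), (row=5, col=7), (row=6, col=6)
  Distance 5: (row=0, col=3), (row=0, col=9), (row=1, col=2), (row=1, col=10), (row=2, col=1), (row=3, col=2), (row=3, col=10), (row=4, col=3), (row=4, col=9), (row=5, col=4), (row=6, col=5), (row=6, col=7), (row=7, col=6)
  Distance 6: (row=0, col=2), (row=0, col=10), (row=2, col=0), (row=2, col=10), (row=3, col=1), (row=4, col=2), (row=4, col=10), (row=5, col=3), (row=5, col=9), (row=6, col=4), (row=6, col=8), (row=7, col=5), (row=7, col=7), (row=8, col=6)
  Distance 7: (row=0, col=1), (row=1, col=0), (row=4, col=1), (row=5, col=2), (row=5, col=10), (row=6, col=9), (row=7, col=4), (row=7, col=8), (row=8, col=5), (row=8, col=7)  <- goal reached here
One shortest path (7 moves): (row=2, col=6) -> (row=2, col=5) -> (row=3, col=5) -> (row=4, col=5) -> (row=5, col=5) -> (row=5, col=4) -> (row=6, col=4) -> (row=7, col=4)

Answer: Shortest path length: 7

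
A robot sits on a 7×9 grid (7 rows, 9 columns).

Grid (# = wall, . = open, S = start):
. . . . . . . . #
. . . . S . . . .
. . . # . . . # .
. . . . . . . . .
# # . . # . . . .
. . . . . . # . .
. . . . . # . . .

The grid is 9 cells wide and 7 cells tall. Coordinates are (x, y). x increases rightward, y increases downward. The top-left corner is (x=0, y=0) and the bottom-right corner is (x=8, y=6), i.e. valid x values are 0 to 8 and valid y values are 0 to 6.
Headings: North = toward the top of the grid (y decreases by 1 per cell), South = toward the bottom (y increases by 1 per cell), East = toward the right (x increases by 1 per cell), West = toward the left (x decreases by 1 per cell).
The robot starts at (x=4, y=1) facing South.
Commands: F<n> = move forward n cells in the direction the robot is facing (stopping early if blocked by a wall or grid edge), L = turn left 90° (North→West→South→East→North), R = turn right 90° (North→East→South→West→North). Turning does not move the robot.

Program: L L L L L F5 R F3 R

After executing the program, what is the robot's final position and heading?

Start: (x=4, y=1), facing South
  L: turn left, now facing East
  L: turn left, now facing North
  L: turn left, now facing West
  L: turn left, now facing South
  L: turn left, now facing East
  F5: move forward 4/5 (blocked), now at (x=8, y=1)
  R: turn right, now facing South
  F3: move forward 3, now at (x=8, y=4)
  R: turn right, now facing West
Final: (x=8, y=4), facing West

Answer: Final position: (x=8, y=4), facing West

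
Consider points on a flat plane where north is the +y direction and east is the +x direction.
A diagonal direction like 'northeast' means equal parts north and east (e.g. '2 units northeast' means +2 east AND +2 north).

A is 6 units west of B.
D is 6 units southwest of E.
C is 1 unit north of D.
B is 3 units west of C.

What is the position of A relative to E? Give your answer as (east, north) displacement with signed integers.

Place E at the origin (east=0, north=0).
  D is 6 units southwest of E: delta (east=-6, north=-6); D at (east=-6, north=-6).
  C is 1 unit north of D: delta (east=+0, north=+1); C at (east=-6, north=-5).
  B is 3 units west of C: delta (east=-3, north=+0); B at (east=-9, north=-5).
  A is 6 units west of B: delta (east=-6, north=+0); A at (east=-15, north=-5).
Therefore A relative to E: (east=-15, north=-5).

Answer: A is at (east=-15, north=-5) relative to E.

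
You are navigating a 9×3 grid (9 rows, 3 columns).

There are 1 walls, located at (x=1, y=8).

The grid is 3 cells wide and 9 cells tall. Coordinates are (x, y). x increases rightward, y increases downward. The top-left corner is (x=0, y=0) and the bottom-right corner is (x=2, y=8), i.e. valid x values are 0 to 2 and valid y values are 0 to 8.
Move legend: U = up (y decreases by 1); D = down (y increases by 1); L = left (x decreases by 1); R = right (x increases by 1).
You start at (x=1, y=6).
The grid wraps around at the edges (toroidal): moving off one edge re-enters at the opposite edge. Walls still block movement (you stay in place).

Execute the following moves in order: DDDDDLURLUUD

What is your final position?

Answer: Final position: (x=0, y=5)

Derivation:
Start: (x=1, y=6)
  D (down): (x=1, y=6) -> (x=1, y=7)
  [×4]D (down): blocked, stay at (x=1, y=7)
  L (left): (x=1, y=7) -> (x=0, y=7)
  U (up): (x=0, y=7) -> (x=0, y=6)
  R (right): (x=0, y=6) -> (x=1, y=6)
  L (left): (x=1, y=6) -> (x=0, y=6)
  U (up): (x=0, y=6) -> (x=0, y=5)
  U (up): (x=0, y=5) -> (x=0, y=4)
  D (down): (x=0, y=4) -> (x=0, y=5)
Final: (x=0, y=5)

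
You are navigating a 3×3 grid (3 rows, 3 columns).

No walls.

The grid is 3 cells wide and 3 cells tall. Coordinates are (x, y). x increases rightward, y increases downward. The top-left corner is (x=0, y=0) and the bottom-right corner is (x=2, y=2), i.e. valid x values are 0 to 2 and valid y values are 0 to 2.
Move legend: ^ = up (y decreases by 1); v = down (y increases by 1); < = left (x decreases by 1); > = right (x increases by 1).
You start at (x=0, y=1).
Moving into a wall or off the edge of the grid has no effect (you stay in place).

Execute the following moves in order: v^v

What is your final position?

Start: (x=0, y=1)
  v (down): (x=0, y=1) -> (x=0, y=2)
  ^ (up): (x=0, y=2) -> (x=0, y=1)
  v (down): (x=0, y=1) -> (x=0, y=2)
Final: (x=0, y=2)

Answer: Final position: (x=0, y=2)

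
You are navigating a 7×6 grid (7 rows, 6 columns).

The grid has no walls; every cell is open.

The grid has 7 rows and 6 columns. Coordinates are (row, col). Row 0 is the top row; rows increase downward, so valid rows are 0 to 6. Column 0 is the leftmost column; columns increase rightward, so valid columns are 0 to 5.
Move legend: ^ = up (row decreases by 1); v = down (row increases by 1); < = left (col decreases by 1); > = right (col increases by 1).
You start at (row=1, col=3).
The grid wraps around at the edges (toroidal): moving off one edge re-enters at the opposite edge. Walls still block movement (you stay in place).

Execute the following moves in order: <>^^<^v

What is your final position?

Answer: Final position: (row=6, col=2)

Derivation:
Start: (row=1, col=3)
  < (left): (row=1, col=3) -> (row=1, col=2)
  > (right): (row=1, col=2) -> (row=1, col=3)
  ^ (up): (row=1, col=3) -> (row=0, col=3)
  ^ (up): (row=0, col=3) -> (row=6, col=3)
  < (left): (row=6, col=3) -> (row=6, col=2)
  ^ (up): (row=6, col=2) -> (row=5, col=2)
  v (down): (row=5, col=2) -> (row=6, col=2)
Final: (row=6, col=2)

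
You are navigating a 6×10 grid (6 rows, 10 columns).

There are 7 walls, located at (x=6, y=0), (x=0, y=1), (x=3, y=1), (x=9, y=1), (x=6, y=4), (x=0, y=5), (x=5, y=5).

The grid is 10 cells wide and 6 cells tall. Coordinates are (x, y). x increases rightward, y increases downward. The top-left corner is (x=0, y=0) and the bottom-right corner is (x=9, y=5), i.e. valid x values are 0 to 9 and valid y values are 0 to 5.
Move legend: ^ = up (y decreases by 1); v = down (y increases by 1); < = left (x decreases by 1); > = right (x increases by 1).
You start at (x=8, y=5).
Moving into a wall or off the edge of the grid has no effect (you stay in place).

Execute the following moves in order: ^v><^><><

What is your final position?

Answer: Final position: (x=8, y=4)

Derivation:
Start: (x=8, y=5)
  ^ (up): (x=8, y=5) -> (x=8, y=4)
  v (down): (x=8, y=4) -> (x=8, y=5)
  > (right): (x=8, y=5) -> (x=9, y=5)
  < (left): (x=9, y=5) -> (x=8, y=5)
  ^ (up): (x=8, y=5) -> (x=8, y=4)
  > (right): (x=8, y=4) -> (x=9, y=4)
  < (left): (x=9, y=4) -> (x=8, y=4)
  > (right): (x=8, y=4) -> (x=9, y=4)
  < (left): (x=9, y=4) -> (x=8, y=4)
Final: (x=8, y=4)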